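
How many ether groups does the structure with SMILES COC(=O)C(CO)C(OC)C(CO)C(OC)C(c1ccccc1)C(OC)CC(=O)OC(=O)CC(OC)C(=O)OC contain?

4

Working along the chain:
  CH3OOC: CH3O–C(=O)–: carbonyl C bonded to C and to –OCH3 → ester (not ketone + ether).
  CH(CH2OH): pendant –CH2OH on an sp³ backbone C → alcohol.
  CH(OCH3): pendant –OCH3: C–O–C with sp³ C, no adjacent C=O → ether.
  CH(CH2OH): pendant –CH2OH on an sp³ backbone C → alcohol.
  CH(OCH3): pendant –OCH3: C–O–C with sp³ C, no adjacent C=O → ether.
  CH(C6H5): pendant –C6H5: benzene ring → arene.
  CH(OCH3): pendant –OCH3: C–O–C with sp³ C, no adjacent C=O → ether.
  CH2CO-O-COCH2: two acyl groups sharing one oxygen, –C(=O)–O–C(=O)– → anhydride.
  CH(OCH3): pendant –OCH3: C–O–C with sp³ C, no adjacent C=O → ether.
  COOCH3: –C(=O)OCH3: carbonyl C bonded to C and to –OCH3 → ester (not ketone + ether).
Ether appears at: CH(OCH3), CH(OCH3), CH(OCH3), CH(OCH3) → 4.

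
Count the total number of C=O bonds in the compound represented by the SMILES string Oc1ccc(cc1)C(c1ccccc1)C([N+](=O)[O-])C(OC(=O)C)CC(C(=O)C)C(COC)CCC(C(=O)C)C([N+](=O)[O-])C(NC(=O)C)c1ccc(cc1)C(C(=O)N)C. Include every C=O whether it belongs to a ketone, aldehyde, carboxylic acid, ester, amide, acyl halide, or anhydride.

CH(OCOCH3): ester, 1 C=O (running total 1).
CH(COCH3): ketone, 1 C=O (running total 2).
CH(COCH3): ketone, 1 C=O (running total 3).
CH(NHCOCH3): amide, 1 C=O (running total 4).
CH(CONH2): amide, 1 C=O (running total 5).

5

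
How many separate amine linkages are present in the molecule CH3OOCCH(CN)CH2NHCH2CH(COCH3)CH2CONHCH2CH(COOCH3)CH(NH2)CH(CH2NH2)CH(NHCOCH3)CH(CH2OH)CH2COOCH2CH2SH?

CH3O–C(=O)–: carbonyl C bonded to C and to –OCH3 → ester (not ketone + ether).
pendant –C≡N: nitrile.
C–N–C with sp³ carbons and no adjacent C=O → amine (secondary).
pendant –COCH3: carbonyl C bonded to two carbons → ketone.
–C(=O)–N– linkage → amide (the N is not an amine).
pendant –COOCH3: carbonyl C bonded to C and –OCH3 → ester.
–NH2 on an sp³ carbon with no adjacent C=O → amine.
pendant –CH2NH2: N on sp³ C, no adjacent C=O → amine.
pendant –NHC(=O)CH3: N bonded to a carbonyl → amide (not amine).
pendant –CH2OH on an sp³ backbone C → alcohol.
–C(=O)–O–C with C on the carbonyl side → ester.
–SH on an sp³ carbon → thiol.
Amine appears at: CH2NHCH2, CH(NH2), CH(CH2NH2) → 3.

3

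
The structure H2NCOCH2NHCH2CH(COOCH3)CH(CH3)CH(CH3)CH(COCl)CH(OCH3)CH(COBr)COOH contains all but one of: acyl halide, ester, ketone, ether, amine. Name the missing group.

acyl halide: present (CH(COCl) — pendant –C(=O)X: carbonyl C bonded to C and halogen → acyl halide).
amine: present (CH2NHCH2 — C–N–C with sp³ carbons and no adjacent C=O → amine (secondary)).
ether: present (CH(OCH3) — pendant –OCH3: C–O–C with sp³ C, no adjacent C=O → ether).
ester: present (CH(COOCH3) — pendant –COOCH3: carbonyl C bonded to C and –OCH3 → ester).
ketone: absent. In CH(COOCH3), the C=O is bonded to an –O–C group, which defines an ester, not a ketone. In H2NCO, the C=O is bonded to nitrogen, which defines an amide, not a ketone. In COOH, the C=O bears an –OH, making it a carboxylic acid rather than a ketone. In each of CH(COCl) and CH(COBr), the C=O is bonded to a halogen, which defines an acyl halide, not a ketone.

ketone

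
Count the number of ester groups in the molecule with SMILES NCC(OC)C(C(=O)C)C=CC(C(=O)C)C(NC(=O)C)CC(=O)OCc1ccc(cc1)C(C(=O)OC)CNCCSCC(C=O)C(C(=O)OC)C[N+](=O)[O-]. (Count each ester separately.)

3

Taking each segment in turn:
  H2NCH2: –NH2 on an sp³ carbon with no adjacent C=O → amine.
  CH(OCH3): pendant –OCH3: C–O–C with sp³ C, no adjacent C=O → ether.
  CH(COCH3): pendant –COCH3: carbonyl C bonded to two carbons → ketone.
  CH=CH: C=C double bond → alkene.
  CH(COCH3): pendant –COCH3: carbonyl C bonded to two carbons → ketone.
  CH(NHCOCH3): pendant –NHC(=O)CH3: N bonded to a carbonyl → amide (not amine).
  CH2COOCH2: –C(=O)–O–C with C on the carbonyl side → ester.
  C6H4: para-disubstituted benzene ring → arene.
  CH(COOCH3): pendant –COOCH3: carbonyl C bonded to C and –OCH3 → ester.
  CH2NHCH2: C–N–C with sp³ carbons and no adjacent C=O → amine (secondary).
  CH2SCH2: C–S–C linkage → sulfide (thioether).
  CH(CHO): pendant –CHO: carbonyl C bonded to C and H → aldehyde.
  CH(COOCH3): pendant –COOCH3: carbonyl C bonded to C and –OCH3 → ester.
  CH2NO2: –NO2 on carbon → nitro group.
Ester appears at: CH2COOCH2, CH(COOCH3), CH(COOCH3) → 3.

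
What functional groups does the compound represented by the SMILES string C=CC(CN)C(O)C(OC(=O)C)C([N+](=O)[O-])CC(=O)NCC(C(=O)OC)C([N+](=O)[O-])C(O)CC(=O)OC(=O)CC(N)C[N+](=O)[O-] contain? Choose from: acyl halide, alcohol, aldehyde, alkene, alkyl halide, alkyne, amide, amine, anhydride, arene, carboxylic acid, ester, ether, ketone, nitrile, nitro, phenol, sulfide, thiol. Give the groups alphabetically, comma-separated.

Reading the structure from left to right:
  CH2=CH: C=C double bond → alkene.
  CH(CH2NH2): pendant –CH2NH2: N on sp³ C, no adjacent C=O → amine.
  CH(OH): –OH on an sp³ carbon → alcohol (secondary).
  CH(OCOCH3): pendant –OC(=O)CH3: an acyloxy group → ester.
  CH(NO2): –NO2 on an sp³ carbon → nitro (the N=O is not a carbonyl).
  CH2CONHCH2: –C(=O)–N– linkage → amide (the N is not an amine).
  CH(COOCH3): pendant –COOCH3: carbonyl C bonded to C and –OCH3 → ester.
  CH(NO2): –NO2 on an sp³ carbon → nitro (the N=O is not a carbonyl).
  CH(OH): –OH on an sp³ carbon → alcohol (secondary).
  CH2CO-O-COCH2: two acyl groups sharing one oxygen, –C(=O)–O–C(=O)– → anhydride.
  CH(NH2): –NH2 on an sp³ carbon with no adjacent C=O → amine.
  CH2NO2: –NO2 on carbon → nitro group.

alcohol, alkene, amide, amine, anhydride, ester, nitro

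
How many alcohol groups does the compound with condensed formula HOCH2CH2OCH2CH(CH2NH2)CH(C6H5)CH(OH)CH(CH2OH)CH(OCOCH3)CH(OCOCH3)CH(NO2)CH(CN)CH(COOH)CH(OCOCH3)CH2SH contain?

Taking each segment in turn:
  HOCH2: HO– on an sp³ carbon → alcohol.
  CH2OCH2: C–O–C with sp³ carbons on both sides and no adjacent C=O → ether.
  CH(CH2NH2): pendant –CH2NH2: N on sp³ C, no adjacent C=O → amine.
  CH(C6H5): pendant –C6H5: benzene ring → arene.
  CH(OH): –OH on an sp³ carbon → alcohol (secondary).
  CH(CH2OH): pendant –CH2OH on an sp³ backbone C → alcohol.
  CH(OCOCH3): pendant –OC(=O)CH3: an acyloxy group → ester.
  CH(OCOCH3): pendant –OC(=O)CH3: an acyloxy group → ester.
  CH(NO2): –NO2 on an sp³ carbon → nitro (the N=O is not a carbonyl).
  CH(CN): pendant –C≡N: nitrile.
  CH(COOH): pendant –COOH: carbonyl C bonded to C and –OH → carboxylic acid.
  CH(OCOCH3): pendant –OC(=O)CH3: an acyloxy group → ester.
  CH2SH: –SH on an sp³ carbon → thiol.
Alcohol appears at: HOCH2, CH(OH), CH(CH2OH) → 3.

3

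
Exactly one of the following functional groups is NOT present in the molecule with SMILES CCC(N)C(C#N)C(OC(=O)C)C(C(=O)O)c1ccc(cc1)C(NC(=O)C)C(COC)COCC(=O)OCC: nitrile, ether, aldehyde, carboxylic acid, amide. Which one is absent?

aldehyde

ether: present (CH(CH2OCH3) — pendant –CH2OCH3: C–O–C linkage → ether).
carboxylic acid: present (CH(COOH) — pendant –COOH: carbonyl C bonded to C and –OH → carboxylic acid).
nitrile: present (CH(CN) — pendant –C≡N: nitrile).
amide: present (CH(NHCOCH3) — pendant –NHC(=O)CH3: N bonded to a carbonyl → amide (not amine)).
aldehyde: absent. In CH(COOH), the carbonyl carbon bears –OH, not –H, so it is a carboxylic acid.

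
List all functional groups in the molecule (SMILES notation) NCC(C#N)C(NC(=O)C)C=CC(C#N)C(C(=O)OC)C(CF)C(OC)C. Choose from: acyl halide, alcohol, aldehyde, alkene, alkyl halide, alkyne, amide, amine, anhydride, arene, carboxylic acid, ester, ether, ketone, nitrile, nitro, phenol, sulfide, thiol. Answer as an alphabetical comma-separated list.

alkene, alkyl halide, amide, amine, ester, ether, nitrile

Working along the chain:
  H2NCH2: –NH2 on an sp³ carbon with no adjacent C=O → amine.
  CH(CN): pendant –C≡N: nitrile.
  CH(NHCOCH3): pendant –NHC(=O)CH3: N bonded to a carbonyl → amide (not amine).
  CH=CH: C=C double bond → alkene.
  CH(CN): pendant –C≡N: nitrile.
  CH(COOCH3): pendant –COOCH3: carbonyl C bonded to C and –OCH3 → ester.
  CH(CH2F): pendant –CH2X: halogen on sp³ carbon → alkyl halide.
  CH(OCH3): pendant –OCH3: C–O–C with sp³ C, no adjacent C=O → ether.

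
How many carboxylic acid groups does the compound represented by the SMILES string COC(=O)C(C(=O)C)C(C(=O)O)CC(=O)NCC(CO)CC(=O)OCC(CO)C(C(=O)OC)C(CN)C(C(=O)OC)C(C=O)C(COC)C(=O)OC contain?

1

CH3O–C(=O)–: carbonyl C bonded to C and to –OCH3 → ester (not ketone + ether).
pendant –COCH3: carbonyl C bonded to two carbons → ketone.
pendant –COOH: carbonyl C bonded to C and –OH → carboxylic acid.
–C(=O)–N– linkage → amide (the N is not an amine).
pendant –CH2OH on an sp³ backbone C → alcohol.
–C(=O)–O–C with C on the carbonyl side → ester.
pendant –CH2OH on an sp³ backbone C → alcohol.
pendant –COOCH3: carbonyl C bonded to C and –OCH3 → ester.
pendant –CH2NH2: N on sp³ C, no adjacent C=O → amine.
pendant –COOCH3: carbonyl C bonded to C and –OCH3 → ester.
pendant –CHO: carbonyl C bonded to C and H → aldehyde.
pendant –CH2OCH3: C–O–C linkage → ether.
–C(=O)OCH3: carbonyl C bonded to C and to –OCH3 → ester (not ketone + ether).
Carboxylic acid appears at: CH(COOH) → 1.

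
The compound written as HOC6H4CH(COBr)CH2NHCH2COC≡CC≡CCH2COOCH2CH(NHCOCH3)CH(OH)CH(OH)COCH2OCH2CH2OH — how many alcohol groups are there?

Working along the chain:
  HOC6H4: –OH attached directly to an aromatic ring → phenol (not alcohol); the ring itself is an arene.
  CH(COBr): pendant –C(=O)X: carbonyl C bonded to C and halogen → acyl halide.
  CH2NHCH2: C–N–C with sp³ carbons and no adjacent C=O → amine (secondary).
  CO: –C(=O)– with carbon on both sides → ketone.
  C≡C: C≡C triple bond → alkyne.
  C≡C: C≡C triple bond → alkyne.
  CH2COOCH2: –C(=O)–O–C with C on the carbonyl side → ester.
  CH(NHCOCH3): pendant –NHC(=O)CH3: N bonded to a carbonyl → amide (not amine).
  CH(OH): –OH on an sp³ carbon → alcohol (secondary).
  CH(OH): –OH on an sp³ carbon → alcohol (secondary).
  CO: –C(=O)– with carbon on both sides → ketone.
  CH2OCH2: C–O–C with sp³ carbons on both sides and no adjacent C=O → ether.
  CH2OH: –OH on an sp³ carbon → alcohol.
Alcohol appears at: CH(OH), CH(OH), CH2OH → 3.

3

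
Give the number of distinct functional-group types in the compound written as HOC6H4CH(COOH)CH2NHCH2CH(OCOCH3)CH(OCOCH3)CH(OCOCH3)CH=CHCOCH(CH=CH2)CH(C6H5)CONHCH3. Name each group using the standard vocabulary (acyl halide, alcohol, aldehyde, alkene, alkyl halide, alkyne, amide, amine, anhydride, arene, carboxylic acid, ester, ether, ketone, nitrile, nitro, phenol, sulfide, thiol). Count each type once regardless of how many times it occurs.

Reading the structure from left to right:
  HOC6H4: –OH attached directly to an aromatic ring → phenol (not alcohol); the ring itself is an arene.
  CH(COOH): pendant –COOH: carbonyl C bonded to C and –OH → carboxylic acid.
  CH2NHCH2: C–N–C with sp³ carbons and no adjacent C=O → amine (secondary).
  CH(OCOCH3): pendant –OC(=O)CH3: an acyloxy group → ester.
  CH(OCOCH3): pendant –OC(=O)CH3: an acyloxy group → ester.
  CH(OCOCH3): pendant –OC(=O)CH3: an acyloxy group → ester.
  CH=CH: C=C double bond → alkene.
  CO: –C(=O)– with carbon on both sides → ketone.
  CH(CH=CH2): pendant –CH=CH2: C=C double bond → alkene.
  CH(C6H5): pendant –C6H5: benzene ring → arene.
  CONHCH3: –C(=O)NHCH3: carbonyl C bonded to C and to N → amide (the N is not an amine).
Distinct types present: alkene, amide, amine, arene, carboxylic acid, ester, ketone, phenol.

8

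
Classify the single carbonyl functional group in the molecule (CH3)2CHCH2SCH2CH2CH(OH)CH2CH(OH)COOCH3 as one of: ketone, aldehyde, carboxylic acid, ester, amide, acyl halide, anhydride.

The carbonyl is in the COOCH3 segment: –C(=O)OCH3: carbonyl C bonded to C and to –OCH3 → ester (not ketone + ether).

ester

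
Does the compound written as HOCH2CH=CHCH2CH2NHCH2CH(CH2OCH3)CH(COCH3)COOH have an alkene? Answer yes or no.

yes

Taking each segment in turn:
  HOCH2: HO– on an sp³ carbon → alcohol.
  CH=CH: C=C double bond → alkene.
  CH2NHCH2: C–N–C with sp³ carbons and no adjacent C=O → amine (secondary).
  CH(CH2OCH3): pendant –CH2OCH3: C–O–C linkage → ether.
  CH(COCH3): pendant –COCH3: carbonyl C bonded to two carbons → ketone.
  COOH: –COOH: carbonyl C bonded to –OH and C → carboxylic acid (the –OH is not a separate alcohol).
The CH=CH segment supplies the alkene: C=C double bond → alkene.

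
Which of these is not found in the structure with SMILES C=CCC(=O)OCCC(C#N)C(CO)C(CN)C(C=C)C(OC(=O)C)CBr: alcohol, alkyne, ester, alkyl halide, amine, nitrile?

alkyne

amine: present (CH(CH2NH2) — pendant –CH2NH2: N on sp³ C, no adjacent C=O → amine).
alkyl halide: present (CH2Br — halogen on an sp³ carbon → alkyl halide).
ester: present (CH2COOCH2 — –C(=O)–O–C with C on the carbonyl side → ester).
alcohol: present (CH(CH2OH) — pendant –CH2OH on an sp³ backbone C → alcohol).
nitrile: present (CH(CN) — pendant –C≡N: nitrile).
alkyne: absent. In CH(CN), the triple bond is C≡N, not C≡C, so it is a nitrile.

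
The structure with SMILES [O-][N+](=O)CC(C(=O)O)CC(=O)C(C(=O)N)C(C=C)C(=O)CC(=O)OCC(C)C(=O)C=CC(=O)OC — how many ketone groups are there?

3

–NO2 on carbon → nitro group.
pendant –COOH: carbonyl C bonded to C and –OH → carboxylic acid.
–C(=O)– with carbon on both sides → ketone.
pendant –CONH2: carbonyl C bonded to C and N → amide.
pendant –CH=CH2: C=C double bond → alkene.
–C(=O)– with carbon on both sides → ketone.
–C(=O)–O–C with C on the carbonyl side → ester.
–C(=O)– with carbon on both sides → ketone.
C=C double bond → alkene.
–C(=O)OCH3: carbonyl C bonded to C and to –OCH3 → ester (not ketone + ether).
Ketone appears at: CO, CO, CO → 3.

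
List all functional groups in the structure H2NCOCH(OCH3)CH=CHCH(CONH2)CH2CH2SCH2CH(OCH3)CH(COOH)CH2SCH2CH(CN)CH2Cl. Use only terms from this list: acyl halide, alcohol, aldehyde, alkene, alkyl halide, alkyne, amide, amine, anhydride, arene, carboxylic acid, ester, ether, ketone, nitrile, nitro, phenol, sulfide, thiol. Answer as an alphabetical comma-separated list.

–C(=O)NH2: carbonyl C bonded to C and to N → amide (the N is not a separate amine).
pendant –OCH3: C–O–C with sp³ C, no adjacent C=O → ether.
C=C double bond → alkene.
pendant –CONH2: carbonyl C bonded to C and N → amide.
C–S–C linkage → sulfide (thioether).
pendant –OCH3: C–O–C with sp³ C, no adjacent C=O → ether.
pendant –COOH: carbonyl C bonded to C and –OH → carboxylic acid.
C–S–C linkage → sulfide (thioether).
pendant –C≡N: nitrile.
halogen on an sp³ carbon → alkyl halide.

alkene, alkyl halide, amide, carboxylic acid, ether, nitrile, sulfide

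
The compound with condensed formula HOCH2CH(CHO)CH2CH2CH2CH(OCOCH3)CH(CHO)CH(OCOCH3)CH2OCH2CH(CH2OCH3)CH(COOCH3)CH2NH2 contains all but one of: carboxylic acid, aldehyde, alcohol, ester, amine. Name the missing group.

amine: present (CH2NH2 — –NH2 on an sp³ carbon with no adjacent C=O → amine).
alcohol: present (HOCH2 — HO– on an sp³ carbon → alcohol).
aldehyde: present (CH(CHO) — pendant –CHO: carbonyl C bonded to C and H → aldehyde).
ester: present (CH(OCOCH3) — pendant –OC(=O)CH3: an acyloxy group → ester).
carboxylic acid: absent. In each of CH(OCOCH3) and CH(COOCH3), the acyl oxygen is bonded to carbon (–O–C), not to H, so this is an ester.

carboxylic acid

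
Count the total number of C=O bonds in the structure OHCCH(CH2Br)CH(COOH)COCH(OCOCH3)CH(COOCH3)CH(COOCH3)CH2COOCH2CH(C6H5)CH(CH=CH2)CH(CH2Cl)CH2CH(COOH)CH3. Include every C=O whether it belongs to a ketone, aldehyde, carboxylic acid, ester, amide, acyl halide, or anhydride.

OHC: aldehyde, 1 C=O (running total 1).
CH(COOH): carboxylic acid, 1 C=O (running total 2).
CO: ketone, 1 C=O (running total 3).
CH(OCOCH3): ester, 1 C=O (running total 4).
CH(COOCH3): ester, 1 C=O (running total 5).
CH(COOCH3): ester, 1 C=O (running total 6).
CH2COOCH2: ester, 1 C=O (running total 7).
CH(COOH): carboxylic acid, 1 C=O (running total 8).

8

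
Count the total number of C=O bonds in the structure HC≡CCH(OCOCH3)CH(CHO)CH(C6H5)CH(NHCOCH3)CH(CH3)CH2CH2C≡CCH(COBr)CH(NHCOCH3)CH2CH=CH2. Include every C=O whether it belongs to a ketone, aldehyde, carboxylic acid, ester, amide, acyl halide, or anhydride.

CH(OCOCH3): ester, 1 C=O (running total 1).
CH(CHO): aldehyde, 1 C=O (running total 2).
CH(NHCOCH3): amide, 1 C=O (running total 3).
CH(COBr): acyl halide, 1 C=O (running total 4).
CH(NHCOCH3): amide, 1 C=O (running total 5).

5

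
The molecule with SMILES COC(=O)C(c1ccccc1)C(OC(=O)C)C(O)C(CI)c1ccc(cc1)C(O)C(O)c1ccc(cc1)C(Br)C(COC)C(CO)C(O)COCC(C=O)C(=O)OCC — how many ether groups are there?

2

CH3O–C(=O)–: carbonyl C bonded to C and to –OCH3 → ester (not ketone + ether).
pendant –C6H5: benzene ring → arene.
pendant –OC(=O)CH3: an acyloxy group → ester.
–OH on an sp³ carbon → alcohol (secondary).
pendant –CH2X: halogen on sp³ carbon → alkyl halide.
para-disubstituted benzene ring → arene.
–OH on an sp³ carbon → alcohol (secondary).
–OH on an sp³ carbon → alcohol (secondary).
para-disubstituted benzene ring → arene.
halogen on an sp³ carbon → alkyl halide.
pendant –CH2OCH3: C–O–C linkage → ether.
pendant –CH2OH on an sp³ backbone C → alcohol.
–OH on an sp³ carbon → alcohol (secondary).
C–O–C with sp³ carbons on both sides and no adjacent C=O → ether.
pendant –CHO: carbonyl C bonded to C and H → aldehyde.
–C(=O)OCH2CH3: carbonyl C bonded to C and to –OEt → ester.
Ether appears at: CH(CH2OCH3), CH2OCH2 → 2.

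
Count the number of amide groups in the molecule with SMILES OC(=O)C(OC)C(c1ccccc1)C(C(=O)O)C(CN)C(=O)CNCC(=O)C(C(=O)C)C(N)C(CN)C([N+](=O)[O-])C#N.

0

Working along the chain:
  HOOC: –COOH: carbonyl C bonded to –OH and C → carboxylic acid (the –OH is not a separate alcohol).
  CH(OCH3): pendant –OCH3: C–O–C with sp³ C, no adjacent C=O → ether.
  CH(C6H5): pendant –C6H5: benzene ring → arene.
  CH(COOH): pendant –COOH: carbonyl C bonded to C and –OH → carboxylic acid.
  CH(CH2NH2): pendant –CH2NH2: N on sp³ C, no adjacent C=O → amine.
  CO: –C(=O)– with carbon on both sides → ketone.
  CH2NHCH2: C–N–C with sp³ carbons and no adjacent C=O → amine (secondary).
  CO: –C(=O)– with carbon on both sides → ketone.
  CH(COCH3): pendant –COCH3: carbonyl C bonded to two carbons → ketone.
  CH(NH2): –NH2 on an sp³ carbon with no adjacent C=O → amine.
  CH(CH2NH2): pendant –CH2NH2: N on sp³ C, no adjacent C=O → amine.
  CH(NO2): –NO2 on an sp³ carbon → nitro (the N=O is not a carbonyl).
  CN: –C≡N: carbon triple-bonded to nitrogen → nitrile.
No segment is a amide: CH(CH2NH2) is amine, not amide; CH2NHCH2 is amine, not amide; CH(NH2) is amine, not amide. → 0.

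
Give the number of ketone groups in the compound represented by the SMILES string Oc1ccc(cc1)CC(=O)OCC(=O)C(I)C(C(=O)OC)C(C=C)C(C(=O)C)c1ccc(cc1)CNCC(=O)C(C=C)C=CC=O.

3

–OH attached directly to an aromatic ring → phenol (not alcohol); the ring itself is an arene.
–C(=O)–O–C with C on the carbonyl side → ester.
–C(=O)– with carbon on both sides → ketone.
halogen on an sp³ carbon → alkyl halide.
pendant –COOCH3: carbonyl C bonded to C and –OCH3 → ester.
pendant –CH=CH2: C=C double bond → alkene.
pendant –COCH3: carbonyl C bonded to two carbons → ketone.
para-disubstituted benzene ring → arene.
C–N–C with sp³ carbons and no adjacent C=O → amine (secondary).
–C(=O)– with carbon on both sides → ketone.
pendant –CH=CH2: C=C double bond → alkene.
C=C double bond → alkene.
terminal –CHO: carbonyl C bonded to H and C → aldehyde.
Ketone appears at: CO, CH(COCH3), CO → 3.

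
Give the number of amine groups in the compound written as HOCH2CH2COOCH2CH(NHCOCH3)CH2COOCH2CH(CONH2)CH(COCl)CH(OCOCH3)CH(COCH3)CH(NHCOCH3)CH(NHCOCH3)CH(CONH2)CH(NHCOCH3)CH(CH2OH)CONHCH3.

Reading the structure from left to right:
  HOCH2: HO– on an sp³ carbon → alcohol.
  CH2COOCH2: –C(=O)–O–C with C on the carbonyl side → ester.
  CH(NHCOCH3): pendant –NHC(=O)CH3: N bonded to a carbonyl → amide (not amine).
  CH2COOCH2: –C(=O)–O–C with C on the carbonyl side → ester.
  CH(CONH2): pendant –CONH2: carbonyl C bonded to C and N → amide.
  CH(COCl): pendant –C(=O)X: carbonyl C bonded to C and halogen → acyl halide.
  CH(OCOCH3): pendant –OC(=O)CH3: an acyloxy group → ester.
  CH(COCH3): pendant –COCH3: carbonyl C bonded to two carbons → ketone.
  CH(NHCOCH3): pendant –NHC(=O)CH3: N bonded to a carbonyl → amide (not amine).
  CH(NHCOCH3): pendant –NHC(=O)CH3: N bonded to a carbonyl → amide (not amine).
  CH(CONH2): pendant –CONH2: carbonyl C bonded to C and N → amide.
  CH(NHCOCH3): pendant –NHC(=O)CH3: N bonded to a carbonyl → amide (not amine).
  CH(CH2OH): pendant –CH2OH on an sp³ backbone C → alcohol.
  CONHCH3: –C(=O)NHCH3: carbonyl C bonded to C and to N → amide (the N is not an amine).
No segment is a amine: CH(NHCOCH3) is amide, not amine; CH(CONH2) is amide, not amine; CH(NHCOCH3) is amide, not amine. → 0.

0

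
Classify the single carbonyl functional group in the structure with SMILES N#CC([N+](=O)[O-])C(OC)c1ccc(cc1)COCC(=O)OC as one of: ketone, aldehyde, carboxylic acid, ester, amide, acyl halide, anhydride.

The carbonyl is in the COOCH3 segment: –C(=O)OCH3: carbonyl C bonded to C and to –OCH3 → ester (not ketone + ether).

ester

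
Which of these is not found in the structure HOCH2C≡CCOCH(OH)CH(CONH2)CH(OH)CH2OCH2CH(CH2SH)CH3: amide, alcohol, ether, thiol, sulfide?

sulfide

thiol: present (CH(CH2SH) — pendant –CH2SH → thiol).
amide: present (CH(CONH2) — pendant –CONH2: carbonyl C bonded to C and N → amide).
ether: present (CH2OCH2 — C–O–C with sp³ carbons on both sides and no adjacent C=O → ether).
alcohol: present (HOCH2 — HO– on an sp³ carbon → alcohol).
sulfide: no segment matches this pattern.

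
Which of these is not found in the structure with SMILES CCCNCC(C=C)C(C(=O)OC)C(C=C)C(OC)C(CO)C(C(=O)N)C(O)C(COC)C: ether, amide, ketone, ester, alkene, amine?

ketone

ether: present (CH(OCH3) — pendant –OCH3: C–O–C with sp³ C, no adjacent C=O → ether).
amide: present (CH(CONH2) — pendant –CONH2: carbonyl C bonded to C and N → amide).
alkene: present (CH(CH=CH2) — pendant –CH=CH2: C=C double bond → alkene).
ester: present (CH(COOCH3) — pendant –COOCH3: carbonyl C bonded to C and –OCH3 → ester).
amine: present (CH2NHCH2 — C–N–C with sp³ carbons and no adjacent C=O → amine (secondary)).
ketone: absent. In CH(COOCH3), the C=O is bonded to an –O–C group, which defines an ester, not a ketone. In CH(CONH2), the C=O is bonded to nitrogen, which defines an amide, not a ketone.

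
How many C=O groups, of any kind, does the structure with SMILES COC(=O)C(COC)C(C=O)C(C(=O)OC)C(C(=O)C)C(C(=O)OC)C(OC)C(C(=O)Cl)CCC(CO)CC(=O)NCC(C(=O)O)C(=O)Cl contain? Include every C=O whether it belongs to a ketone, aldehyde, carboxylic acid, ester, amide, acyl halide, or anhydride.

9

CH3OOC: ester, 1 C=O (running total 1).
CH(CHO): aldehyde, 1 C=O (running total 2).
CH(COOCH3): ester, 1 C=O (running total 3).
CH(COCH3): ketone, 1 C=O (running total 4).
CH(COOCH3): ester, 1 C=O (running total 5).
CH(COCl): acyl halide, 1 C=O (running total 6).
CH2CONHCH2: amide, 1 C=O (running total 7).
CH(COOH): carboxylic acid, 1 C=O (running total 8).
COCl: acyl halide, 1 C=O (running total 9).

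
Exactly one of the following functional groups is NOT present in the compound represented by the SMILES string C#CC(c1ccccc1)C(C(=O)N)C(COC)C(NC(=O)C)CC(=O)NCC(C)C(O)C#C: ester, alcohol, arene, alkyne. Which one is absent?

alkyne: present (HC≡C — C≡C triple bond → alkyne).
alcohol: present (CH(OH) — –OH on an sp³ carbon → alcohol (secondary)).
arene: present (CH(C6H5) — pendant –C6H5: benzene ring → arene).
ester: no segment matches this pattern.

ester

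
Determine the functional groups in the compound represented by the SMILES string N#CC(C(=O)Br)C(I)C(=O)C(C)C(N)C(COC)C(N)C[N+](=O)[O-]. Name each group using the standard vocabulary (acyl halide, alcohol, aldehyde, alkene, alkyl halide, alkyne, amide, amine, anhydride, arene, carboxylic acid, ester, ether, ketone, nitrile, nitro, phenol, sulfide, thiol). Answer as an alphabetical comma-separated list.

acyl halide, alkyl halide, amine, ether, ketone, nitrile, nitro

Reading the structure from left to right:
  N≡C: N≡C–: carbon triple-bonded to nitrogen → nitrile.
  CH(COBr): pendant –C(=O)X: carbonyl C bonded to C and halogen → acyl halide.
  CH(I): halogen on an sp³ carbon → alkyl halide.
  CO: –C(=O)– with carbon on both sides → ketone.
  CH(NH2): –NH2 on an sp³ carbon with no adjacent C=O → amine.
  CH(CH2OCH3): pendant –CH2OCH3: C–O–C linkage → ether.
  CH(NH2): –NH2 on an sp³ carbon with no adjacent C=O → amine.
  CH2NO2: –NO2 on carbon → nitro group.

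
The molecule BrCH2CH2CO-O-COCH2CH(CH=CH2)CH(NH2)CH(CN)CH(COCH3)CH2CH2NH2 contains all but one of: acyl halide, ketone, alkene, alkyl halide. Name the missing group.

acyl halide

alkene: present (CH(CH=CH2) — pendant –CH=CH2: C=C double bond → alkene).
alkyl halide: present (BrCH2 — halogen on an sp³ carbon → alkyl halide).
ketone: present (CH(COCH3) — pendant –COCH3: carbonyl C bonded to two carbons → ketone).
acyl halide: no segment matches this pattern.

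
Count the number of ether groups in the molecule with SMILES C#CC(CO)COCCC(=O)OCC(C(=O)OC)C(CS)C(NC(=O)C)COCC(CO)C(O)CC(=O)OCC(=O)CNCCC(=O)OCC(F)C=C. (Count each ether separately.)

Working along the chain:
  HC≡C: C≡C triple bond → alkyne.
  CH(CH2OH): pendant –CH2OH on an sp³ backbone C → alcohol.
  CH2OCH2: C–O–C with sp³ carbons on both sides and no adjacent C=O → ether.
  CH2COOCH2: –C(=O)–O–C with C on the carbonyl side → ester.
  CH(COOCH3): pendant –COOCH3: carbonyl C bonded to C and –OCH3 → ester.
  CH(CH2SH): pendant –CH2SH → thiol.
  CH(NHCOCH3): pendant –NHC(=O)CH3: N bonded to a carbonyl → amide (not amine).
  CH2OCH2: C–O–C with sp³ carbons on both sides and no adjacent C=O → ether.
  CH(CH2OH): pendant –CH2OH on an sp³ backbone C → alcohol.
  CH(OH): –OH on an sp³ carbon → alcohol (secondary).
  CH2COOCH2: –C(=O)–O–C with C on the carbonyl side → ester.
  CO: –C(=O)– with carbon on both sides → ketone.
  CH2NHCH2: C–N–C with sp³ carbons and no adjacent C=O → amine (secondary).
  CH2COOCH2: –C(=O)–O–C with C on the carbonyl side → ester.
  CH(F): halogen on an sp³ carbon → alkyl halide.
  CH=CH2: C=C double bond → alkene.
Ether appears at: CH2OCH2, CH2OCH2 → 2.

2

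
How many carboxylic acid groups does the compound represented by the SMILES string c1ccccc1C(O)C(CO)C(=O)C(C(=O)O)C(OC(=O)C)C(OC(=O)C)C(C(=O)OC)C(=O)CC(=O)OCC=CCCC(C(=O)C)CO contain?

1

Reading the structure from left to right:
  C6H5: C6H5– phenyl ring → arene.
  CH(OH): –OH on an sp³ carbon → alcohol (secondary).
  CH(CH2OH): pendant –CH2OH on an sp³ backbone C → alcohol.
  CO: –C(=O)– with carbon on both sides → ketone.
  CH(COOH): pendant –COOH: carbonyl C bonded to C and –OH → carboxylic acid.
  CH(OCOCH3): pendant –OC(=O)CH3: an acyloxy group → ester.
  CH(OCOCH3): pendant –OC(=O)CH3: an acyloxy group → ester.
  CH(COOCH3): pendant –COOCH3: carbonyl C bonded to C and –OCH3 → ester.
  CO: –C(=O)– with carbon on both sides → ketone.
  CH2COOCH2: –C(=O)–O–C with C on the carbonyl side → ester.
  CH=CH: C=C double bond → alkene.
  CH(COCH3): pendant –COCH3: carbonyl C bonded to two carbons → ketone.
  CH2OH: –OH on an sp³ carbon → alcohol.
Carboxylic acid appears at: CH(COOH) → 1.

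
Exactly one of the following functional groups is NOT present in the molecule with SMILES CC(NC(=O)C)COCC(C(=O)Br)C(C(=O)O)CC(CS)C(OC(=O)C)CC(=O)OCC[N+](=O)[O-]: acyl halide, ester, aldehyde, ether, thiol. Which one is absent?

ester: present (CH(OCOCH3) — pendant –OC(=O)CH3: an acyloxy group → ester).
ether: present (CH2OCH2 — C–O–C with sp³ carbons on both sides and no adjacent C=O → ether).
thiol: present (CH(CH2SH) — pendant –CH2SH → thiol).
acyl halide: present (CH(COBr) — pendant –C(=O)X: carbonyl C bonded to C and halogen → acyl halide).
aldehyde: absent. In CH(COOH), the carbonyl carbon bears –OH, not –H, so it is a carboxylic acid.

aldehyde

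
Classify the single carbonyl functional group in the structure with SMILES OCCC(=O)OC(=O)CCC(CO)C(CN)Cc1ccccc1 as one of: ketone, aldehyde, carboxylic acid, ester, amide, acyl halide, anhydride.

anhydride

The carbonyl is in the CH2CO-O-COCH2 segment: two acyl groups sharing one oxygen, –C(=O)–O–C(=O)– → anhydride.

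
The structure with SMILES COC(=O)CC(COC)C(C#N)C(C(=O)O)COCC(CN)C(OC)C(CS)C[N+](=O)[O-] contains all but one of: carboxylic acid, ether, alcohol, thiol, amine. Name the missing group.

carboxylic acid: present (CH(COOH) — pendant –COOH: carbonyl C bonded to C and –OH → carboxylic acid).
amine: present (CH(CH2NH2) — pendant –CH2NH2: N on sp³ C, no adjacent C=O → amine).
thiol: present (CH(CH2SH) — pendant –CH2SH → thiol).
ether: present (CH(CH2OCH3) — pendant –CH2OCH3: C–O–C linkage → ether).
alcohol: absent. In CH(COOH), the –OH sits on a carbonyl carbon, making it part of a carboxylic acid, not an alcohol.

alcohol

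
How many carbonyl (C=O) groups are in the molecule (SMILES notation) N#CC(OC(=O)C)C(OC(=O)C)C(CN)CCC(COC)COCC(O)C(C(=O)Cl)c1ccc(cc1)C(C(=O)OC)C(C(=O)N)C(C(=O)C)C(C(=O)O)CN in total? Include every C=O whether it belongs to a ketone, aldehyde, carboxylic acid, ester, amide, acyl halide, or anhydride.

7

CH(OCOCH3): ester, 1 C=O (running total 1).
CH(OCOCH3): ester, 1 C=O (running total 2).
CH(COCl): acyl halide, 1 C=O (running total 3).
CH(COOCH3): ester, 1 C=O (running total 4).
CH(CONH2): amide, 1 C=O (running total 5).
CH(COCH3): ketone, 1 C=O (running total 6).
CH(COOH): carboxylic acid, 1 C=O (running total 7).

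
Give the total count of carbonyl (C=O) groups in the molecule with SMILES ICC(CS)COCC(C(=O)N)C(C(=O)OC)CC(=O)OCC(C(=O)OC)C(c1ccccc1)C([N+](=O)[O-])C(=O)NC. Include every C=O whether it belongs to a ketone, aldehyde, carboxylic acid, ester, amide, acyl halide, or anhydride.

5

CH(CONH2): amide, 1 C=O (running total 1).
CH(COOCH3): ester, 1 C=O (running total 2).
CH2COOCH2: ester, 1 C=O (running total 3).
CH(COOCH3): ester, 1 C=O (running total 4).
CONHCH3: amide, 1 C=O (running total 5).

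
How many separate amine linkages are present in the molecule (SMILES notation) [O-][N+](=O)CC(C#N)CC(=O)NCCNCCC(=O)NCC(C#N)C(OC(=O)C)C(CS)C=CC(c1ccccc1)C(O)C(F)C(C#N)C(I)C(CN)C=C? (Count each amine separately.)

Working along the chain:
  O2NCH2: –NO2 on carbon → nitro group.
  CH(CN): pendant –C≡N: nitrile.
  CH2CONHCH2: –C(=O)–N– linkage → amide (the N is not an amine).
  CH2NHCH2: C–N–C with sp³ carbons and no adjacent C=O → amine (secondary).
  CH2CONHCH2: –C(=O)–N– linkage → amide (the N is not an amine).
  CH(CN): pendant –C≡N: nitrile.
  CH(OCOCH3): pendant –OC(=O)CH3: an acyloxy group → ester.
  CH(CH2SH): pendant –CH2SH → thiol.
  CH=CH: C=C double bond → alkene.
  CH(C6H5): pendant –C6H5: benzene ring → arene.
  CH(OH): –OH on an sp³ carbon → alcohol (secondary).
  CH(F): halogen on an sp³ carbon → alkyl halide.
  CH(CN): pendant –C≡N: nitrile.
  CH(I): halogen on an sp³ carbon → alkyl halide.
  CH(CH2NH2): pendant –CH2NH2: N on sp³ C, no adjacent C=O → amine.
  CH=CH2: C=C double bond → alkene.
Amine appears at: CH2NHCH2, CH(CH2NH2) → 2.

2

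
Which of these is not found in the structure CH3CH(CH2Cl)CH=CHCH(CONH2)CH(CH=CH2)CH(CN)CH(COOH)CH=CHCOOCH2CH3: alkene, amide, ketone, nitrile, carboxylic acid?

ketone

nitrile: present (CH(CN) — pendant –C≡N: nitrile).
carboxylic acid: present (CH(COOH) — pendant –COOH: carbonyl C bonded to C and –OH → carboxylic acid).
alkene: present (CH=CH — C=C double bond → alkene).
amide: present (CH(CONH2) — pendant –CONH2: carbonyl C bonded to C and N → amide).
ketone: absent. In COOCH2CH3, the C=O is bonded to an –O–C group, which defines an ester, not a ketone. In CH(CONH2), the C=O is bonded to nitrogen, which defines an amide, not a ketone. In CH(COOH), the C=O bears an –OH, making it a carboxylic acid rather than a ketone.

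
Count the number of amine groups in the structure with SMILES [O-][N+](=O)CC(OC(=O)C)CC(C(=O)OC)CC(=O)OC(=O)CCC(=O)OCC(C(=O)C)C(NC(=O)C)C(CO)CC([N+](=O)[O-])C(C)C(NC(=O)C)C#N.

Taking each segment in turn:
  O2NCH2: –NO2 on carbon → nitro group.
  CH(OCOCH3): pendant –OC(=O)CH3: an acyloxy group → ester.
  CH(COOCH3): pendant –COOCH3: carbonyl C bonded to C and –OCH3 → ester.
  CH2CO-O-COCH2: two acyl groups sharing one oxygen, –C(=O)–O–C(=O)– → anhydride.
  CH2COOCH2: –C(=O)–O–C with C on the carbonyl side → ester.
  CH(COCH3): pendant –COCH3: carbonyl C bonded to two carbons → ketone.
  CH(NHCOCH3): pendant –NHC(=O)CH3: N bonded to a carbonyl → amide (not amine).
  CH(CH2OH): pendant –CH2OH on an sp³ backbone C → alcohol.
  CH(NO2): –NO2 on an sp³ carbon → nitro (the N=O is not a carbonyl).
  CH(NHCOCH3): pendant –NHC(=O)CH3: N bonded to a carbonyl → amide (not amine).
  CN: –C≡N: carbon triple-bonded to nitrogen → nitrile.
No segment is a amine: O2NCH2 is nitro, not amine; CH(NHCOCH3) is amide, not amine; CH(NO2) is nitro, not amine. → 0.

0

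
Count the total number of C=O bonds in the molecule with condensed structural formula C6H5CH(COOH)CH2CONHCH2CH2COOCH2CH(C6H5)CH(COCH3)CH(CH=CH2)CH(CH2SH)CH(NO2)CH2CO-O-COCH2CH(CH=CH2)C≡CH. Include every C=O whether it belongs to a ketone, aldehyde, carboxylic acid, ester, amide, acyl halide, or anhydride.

6

CH(COOH): carboxylic acid, 1 C=O (running total 1).
CH2CONHCH2: amide, 1 C=O (running total 2).
CH2COOCH2: ester, 1 C=O (running total 3).
CH(COCH3): ketone, 1 C=O (running total 4).
CH2CO-O-COCH2: anhydride, 2 C=O (running total 6).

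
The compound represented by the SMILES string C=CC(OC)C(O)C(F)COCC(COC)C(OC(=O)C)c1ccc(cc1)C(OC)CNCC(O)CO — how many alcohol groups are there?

3

C=C double bond → alkene.
pendant –OCH3: C–O–C with sp³ C, no adjacent C=O → ether.
–OH on an sp³ carbon → alcohol (secondary).
halogen on an sp³ carbon → alkyl halide.
C–O–C with sp³ carbons on both sides and no adjacent C=O → ether.
pendant –CH2OCH3: C–O–C linkage → ether.
pendant –OC(=O)CH3: an acyloxy group → ester.
para-disubstituted benzene ring → arene.
pendant –OCH3: C–O–C with sp³ C, no adjacent C=O → ether.
C–N–C with sp³ carbons and no adjacent C=O → amine (secondary).
–OH on an sp³ carbon → alcohol (secondary).
–OH on an sp³ carbon → alcohol.
Alcohol appears at: CH(OH), CH(OH), CH2OH → 3.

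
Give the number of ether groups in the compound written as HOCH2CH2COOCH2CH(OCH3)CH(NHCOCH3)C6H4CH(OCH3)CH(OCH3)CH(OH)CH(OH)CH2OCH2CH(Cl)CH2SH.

HO– on an sp³ carbon → alcohol.
–C(=O)–O–C with C on the carbonyl side → ester.
pendant –OCH3: C–O–C with sp³ C, no adjacent C=O → ether.
pendant –NHC(=O)CH3: N bonded to a carbonyl → amide (not amine).
para-disubstituted benzene ring → arene.
pendant –OCH3: C–O–C with sp³ C, no adjacent C=O → ether.
pendant –OCH3: C–O–C with sp³ C, no adjacent C=O → ether.
–OH on an sp³ carbon → alcohol (secondary).
–OH on an sp³ carbon → alcohol (secondary).
C–O–C with sp³ carbons on both sides and no adjacent C=O → ether.
halogen on an sp³ carbon → alkyl halide.
–SH on an sp³ carbon → thiol.
Ether appears at: CH(OCH3), CH(OCH3), CH(OCH3), CH2OCH2 → 4.

4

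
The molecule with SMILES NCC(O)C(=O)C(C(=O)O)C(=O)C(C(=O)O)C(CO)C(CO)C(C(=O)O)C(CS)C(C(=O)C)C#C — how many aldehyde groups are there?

–NH2 on an sp³ carbon with no adjacent C=O → amine.
–OH on an sp³ carbon → alcohol (secondary).
–C(=O)– with carbon on both sides → ketone.
pendant –COOH: carbonyl C bonded to C and –OH → carboxylic acid.
–C(=O)– with carbon on both sides → ketone.
pendant –COOH: carbonyl C bonded to C and –OH → carboxylic acid.
pendant –CH2OH on an sp³ backbone C → alcohol.
pendant –CH2OH on an sp³ backbone C → alcohol.
pendant –COOH: carbonyl C bonded to C and –OH → carboxylic acid.
pendant –CH2SH → thiol.
pendant –COCH3: carbonyl C bonded to two carbons → ketone.
C≡C triple bond → alkyne.
No segment is a aldehyde: CO is ketone, not aldehyde; CH(COOH) is carboxylic acid, not aldehyde; CO is ketone, not aldehyde. → 0.

0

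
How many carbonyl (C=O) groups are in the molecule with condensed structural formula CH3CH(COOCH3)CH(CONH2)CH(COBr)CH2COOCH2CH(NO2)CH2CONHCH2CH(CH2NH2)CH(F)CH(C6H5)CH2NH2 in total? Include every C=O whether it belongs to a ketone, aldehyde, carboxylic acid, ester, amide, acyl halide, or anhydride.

5

CH(COOCH3): ester, 1 C=O (running total 1).
CH(CONH2): amide, 1 C=O (running total 2).
CH(COBr): acyl halide, 1 C=O (running total 3).
CH2COOCH2: ester, 1 C=O (running total 4).
CH2CONHCH2: amide, 1 C=O (running total 5).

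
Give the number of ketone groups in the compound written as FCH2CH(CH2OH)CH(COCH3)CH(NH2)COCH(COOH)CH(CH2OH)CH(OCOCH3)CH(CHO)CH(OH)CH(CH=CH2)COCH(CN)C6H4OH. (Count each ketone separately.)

Taking each segment in turn:
  FCH2: halogen on an sp³ carbon → alkyl halide.
  CH(CH2OH): pendant –CH2OH on an sp³ backbone C → alcohol.
  CH(COCH3): pendant –COCH3: carbonyl C bonded to two carbons → ketone.
  CH(NH2): –NH2 on an sp³ carbon with no adjacent C=O → amine.
  CO: –C(=O)– with carbon on both sides → ketone.
  CH(COOH): pendant –COOH: carbonyl C bonded to C and –OH → carboxylic acid.
  CH(CH2OH): pendant –CH2OH on an sp³ backbone C → alcohol.
  CH(OCOCH3): pendant –OC(=O)CH3: an acyloxy group → ester.
  CH(CHO): pendant –CHO: carbonyl C bonded to C and H → aldehyde.
  CH(OH): –OH on an sp³ carbon → alcohol (secondary).
  CH(CH=CH2): pendant –CH=CH2: C=C double bond → alkene.
  CO: –C(=O)– with carbon on both sides → ketone.
  CH(CN): pendant –C≡N: nitrile.
  C6H4OH: –OH attached directly to an aromatic ring → phenol (not alcohol); the ring itself is an arene.
Ketone appears at: CH(COCH3), CO, CO → 3.

3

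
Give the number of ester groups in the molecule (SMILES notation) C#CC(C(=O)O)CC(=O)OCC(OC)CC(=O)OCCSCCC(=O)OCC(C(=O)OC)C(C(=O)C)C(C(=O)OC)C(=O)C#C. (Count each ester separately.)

5

Working along the chain:
  HC≡C: C≡C triple bond → alkyne.
  CH(COOH): pendant –COOH: carbonyl C bonded to C and –OH → carboxylic acid.
  CH2COOCH2: –C(=O)–O–C with C on the carbonyl side → ester.
  CH(OCH3): pendant –OCH3: C–O–C with sp³ C, no adjacent C=O → ether.
  CH2COOCH2: –C(=O)–O–C with C on the carbonyl side → ester.
  CH2SCH2: C–S–C linkage → sulfide (thioether).
  CH2COOCH2: –C(=O)–O–C with C on the carbonyl side → ester.
  CH(COOCH3): pendant –COOCH3: carbonyl C bonded to C and –OCH3 → ester.
  CH(COCH3): pendant –COCH3: carbonyl C bonded to two carbons → ketone.
  CH(COOCH3): pendant –COOCH3: carbonyl C bonded to C and –OCH3 → ester.
  CO: –C(=O)– with carbon on both sides → ketone.
  C≡CH: C≡C triple bond → alkyne.
Ester appears at: CH2COOCH2, CH2COOCH2, CH2COOCH2, CH(COOCH3), CH(COOCH3) → 5.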